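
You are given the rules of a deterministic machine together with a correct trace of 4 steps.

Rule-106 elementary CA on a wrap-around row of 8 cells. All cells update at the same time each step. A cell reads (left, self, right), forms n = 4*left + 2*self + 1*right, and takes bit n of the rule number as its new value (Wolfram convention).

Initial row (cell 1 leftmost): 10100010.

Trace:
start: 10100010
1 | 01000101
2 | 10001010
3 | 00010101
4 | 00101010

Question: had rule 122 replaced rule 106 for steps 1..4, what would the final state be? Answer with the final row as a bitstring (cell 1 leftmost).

10101010

(re-executing steps 1..4 under rule 122; state before step 1: 10100010)
1 | 01010101
2 | 10101010
3 | 01010101
4 | 10101010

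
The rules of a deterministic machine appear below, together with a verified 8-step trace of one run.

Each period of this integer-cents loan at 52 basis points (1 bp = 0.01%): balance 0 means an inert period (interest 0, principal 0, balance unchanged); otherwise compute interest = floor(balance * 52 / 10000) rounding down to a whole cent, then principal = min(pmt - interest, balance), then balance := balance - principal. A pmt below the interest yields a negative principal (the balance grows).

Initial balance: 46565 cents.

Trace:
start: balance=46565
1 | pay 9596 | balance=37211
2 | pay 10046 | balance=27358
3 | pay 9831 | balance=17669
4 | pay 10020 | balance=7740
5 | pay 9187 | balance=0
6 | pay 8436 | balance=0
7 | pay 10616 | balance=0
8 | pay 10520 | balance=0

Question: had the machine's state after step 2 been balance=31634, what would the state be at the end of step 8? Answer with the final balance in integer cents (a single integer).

0

state after step 2 := balance=31634
3 | pay 9831 | balance=21967
4 | pay 10020 | balance=12061
5 | pay 9187 | balance=2936
6 | pay 8436 | balance=0
7 | pay 10616 | balance=0
8 | pay 10520 | balance=0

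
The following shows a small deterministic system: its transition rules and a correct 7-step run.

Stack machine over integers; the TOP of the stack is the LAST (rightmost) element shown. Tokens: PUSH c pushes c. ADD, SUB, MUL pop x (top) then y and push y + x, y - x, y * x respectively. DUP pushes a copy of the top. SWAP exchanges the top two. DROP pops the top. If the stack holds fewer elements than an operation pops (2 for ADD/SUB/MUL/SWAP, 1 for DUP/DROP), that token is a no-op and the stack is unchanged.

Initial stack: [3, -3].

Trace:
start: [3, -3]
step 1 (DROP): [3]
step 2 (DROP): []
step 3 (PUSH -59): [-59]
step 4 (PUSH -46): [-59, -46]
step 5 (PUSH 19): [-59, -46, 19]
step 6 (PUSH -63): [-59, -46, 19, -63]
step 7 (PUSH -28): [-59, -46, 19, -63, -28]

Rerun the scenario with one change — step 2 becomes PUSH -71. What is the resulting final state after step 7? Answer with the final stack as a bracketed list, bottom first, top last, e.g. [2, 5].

[3, -71, -59, -46, 19, -63, -28]

(re-executing from step 2 with the substitution; state before step 2: [3])
step 2 (PUSH -71): [3, -71]
step 3 (PUSH -59): [3, -71, -59]
step 4 (PUSH -46): [3, -71, -59, -46]
step 5 (PUSH 19): [3, -71, -59, -46, 19]
step 6 (PUSH -63): [3, -71, -59, -46, 19, -63]
step 7 (PUSH -28): [3, -71, -59, -46, 19, -63, -28]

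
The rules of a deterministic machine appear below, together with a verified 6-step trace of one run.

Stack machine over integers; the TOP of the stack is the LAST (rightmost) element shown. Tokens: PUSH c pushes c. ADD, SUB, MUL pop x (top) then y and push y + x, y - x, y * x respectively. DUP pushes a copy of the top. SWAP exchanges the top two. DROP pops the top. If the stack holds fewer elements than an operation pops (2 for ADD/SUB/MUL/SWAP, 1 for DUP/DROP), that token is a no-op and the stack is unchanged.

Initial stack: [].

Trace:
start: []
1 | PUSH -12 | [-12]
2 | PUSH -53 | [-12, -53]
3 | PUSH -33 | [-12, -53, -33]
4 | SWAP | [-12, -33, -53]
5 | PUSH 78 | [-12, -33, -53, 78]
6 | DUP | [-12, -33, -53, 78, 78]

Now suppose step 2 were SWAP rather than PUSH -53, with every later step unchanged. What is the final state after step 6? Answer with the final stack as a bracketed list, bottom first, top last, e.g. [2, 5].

(re-executing from step 2 with the substitution; state before step 2: [-12])
2 | SWAP | [-12]
3 | PUSH -33 | [-12, -33]
4 | SWAP | [-33, -12]
5 | PUSH 78 | [-33, -12, 78]
6 | DUP | [-33, -12, 78, 78]

[-33, -12, 78, 78]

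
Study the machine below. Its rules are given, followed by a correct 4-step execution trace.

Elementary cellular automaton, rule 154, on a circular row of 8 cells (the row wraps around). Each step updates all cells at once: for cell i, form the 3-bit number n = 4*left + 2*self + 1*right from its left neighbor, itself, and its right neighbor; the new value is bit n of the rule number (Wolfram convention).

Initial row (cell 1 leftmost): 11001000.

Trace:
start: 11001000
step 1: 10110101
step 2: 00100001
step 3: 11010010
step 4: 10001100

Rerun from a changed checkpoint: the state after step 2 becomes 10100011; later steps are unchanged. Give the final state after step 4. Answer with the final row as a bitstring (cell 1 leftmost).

state after step 2 := 10100011
step 3: 00010111
step 4: 10100110

10100110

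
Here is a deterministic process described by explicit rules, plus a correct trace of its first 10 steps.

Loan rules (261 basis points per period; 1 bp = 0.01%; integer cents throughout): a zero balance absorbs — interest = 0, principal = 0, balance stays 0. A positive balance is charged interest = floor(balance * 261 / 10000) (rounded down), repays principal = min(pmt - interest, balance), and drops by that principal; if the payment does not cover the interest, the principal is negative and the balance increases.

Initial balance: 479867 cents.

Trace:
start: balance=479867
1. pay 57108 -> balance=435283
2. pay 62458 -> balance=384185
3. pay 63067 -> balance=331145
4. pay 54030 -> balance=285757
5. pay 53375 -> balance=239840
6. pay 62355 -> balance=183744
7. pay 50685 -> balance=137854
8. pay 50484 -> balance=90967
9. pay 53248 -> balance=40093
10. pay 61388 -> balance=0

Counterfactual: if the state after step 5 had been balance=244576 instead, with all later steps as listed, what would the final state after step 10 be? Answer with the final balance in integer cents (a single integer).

state after step 5 := balance=244576
6. pay 62355 -> balance=188604
7. pay 50685 -> balance=142841
8. pay 50484 -> balance=96085
9. pay 53248 -> balance=45344
10. pay 61388 -> balance=0

0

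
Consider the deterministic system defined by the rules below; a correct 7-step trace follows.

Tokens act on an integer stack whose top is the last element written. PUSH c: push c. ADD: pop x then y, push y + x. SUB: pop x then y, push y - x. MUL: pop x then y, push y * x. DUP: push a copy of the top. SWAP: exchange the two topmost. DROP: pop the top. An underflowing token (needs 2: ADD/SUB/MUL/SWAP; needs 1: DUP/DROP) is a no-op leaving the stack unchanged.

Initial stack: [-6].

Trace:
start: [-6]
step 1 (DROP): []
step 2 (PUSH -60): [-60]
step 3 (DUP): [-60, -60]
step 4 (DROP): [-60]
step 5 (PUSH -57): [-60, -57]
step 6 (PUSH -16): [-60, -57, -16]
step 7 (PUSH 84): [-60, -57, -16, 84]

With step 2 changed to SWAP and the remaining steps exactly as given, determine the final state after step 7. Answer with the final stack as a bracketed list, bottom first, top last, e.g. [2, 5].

(re-executing from step 2 with the substitution; state before step 2: [])
step 2 (SWAP): []
step 3 (DUP): []
step 4 (DROP): []
step 5 (PUSH -57): [-57]
step 6 (PUSH -16): [-57, -16]
step 7 (PUSH 84): [-57, -16, 84]

[-57, -16, 84]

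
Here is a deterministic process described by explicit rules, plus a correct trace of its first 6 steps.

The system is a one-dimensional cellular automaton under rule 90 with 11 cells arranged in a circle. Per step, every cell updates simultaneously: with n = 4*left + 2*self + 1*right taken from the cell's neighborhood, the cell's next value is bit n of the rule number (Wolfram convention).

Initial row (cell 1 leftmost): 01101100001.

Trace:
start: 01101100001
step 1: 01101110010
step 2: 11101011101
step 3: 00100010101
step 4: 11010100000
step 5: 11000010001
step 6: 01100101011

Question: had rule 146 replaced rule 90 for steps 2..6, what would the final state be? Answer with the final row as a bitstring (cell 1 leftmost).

10000101010

(re-executing steps 2..6 under rule 146; state before step 2: 01101110010)
step 2: 10000101101
step 3: 01001000000
step 4: 10110100000
step 5: 00000010001
step 6: 10000101010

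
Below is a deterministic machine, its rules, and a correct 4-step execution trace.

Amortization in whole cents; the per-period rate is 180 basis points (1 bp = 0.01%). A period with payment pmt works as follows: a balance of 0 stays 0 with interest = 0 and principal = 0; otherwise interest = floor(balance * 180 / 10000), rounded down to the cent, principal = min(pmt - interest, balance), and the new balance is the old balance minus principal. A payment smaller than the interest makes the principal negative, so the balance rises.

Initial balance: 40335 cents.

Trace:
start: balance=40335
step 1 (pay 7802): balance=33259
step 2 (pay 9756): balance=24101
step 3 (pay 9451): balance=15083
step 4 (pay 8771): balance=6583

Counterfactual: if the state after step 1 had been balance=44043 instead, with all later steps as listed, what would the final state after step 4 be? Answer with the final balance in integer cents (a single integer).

17960

state after step 1 := balance=44043
step 2 (pay 9756): balance=35079
step 3 (pay 9451): balance=26259
step 4 (pay 8771): balance=17960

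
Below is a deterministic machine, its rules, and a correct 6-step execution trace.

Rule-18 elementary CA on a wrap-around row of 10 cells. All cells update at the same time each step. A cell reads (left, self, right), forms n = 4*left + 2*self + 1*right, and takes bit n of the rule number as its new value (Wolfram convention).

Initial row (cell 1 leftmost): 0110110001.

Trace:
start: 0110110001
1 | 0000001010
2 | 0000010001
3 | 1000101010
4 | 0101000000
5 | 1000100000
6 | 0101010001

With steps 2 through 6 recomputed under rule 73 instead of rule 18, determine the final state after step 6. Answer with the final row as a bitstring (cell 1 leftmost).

(re-executing steps 2..6 under rule 73; state before step 2: 0000001010)
2 | 1111100000
3 | 1000101110
4 | 0010001010
5 | 1000100000
6 | 0010001110

0010001110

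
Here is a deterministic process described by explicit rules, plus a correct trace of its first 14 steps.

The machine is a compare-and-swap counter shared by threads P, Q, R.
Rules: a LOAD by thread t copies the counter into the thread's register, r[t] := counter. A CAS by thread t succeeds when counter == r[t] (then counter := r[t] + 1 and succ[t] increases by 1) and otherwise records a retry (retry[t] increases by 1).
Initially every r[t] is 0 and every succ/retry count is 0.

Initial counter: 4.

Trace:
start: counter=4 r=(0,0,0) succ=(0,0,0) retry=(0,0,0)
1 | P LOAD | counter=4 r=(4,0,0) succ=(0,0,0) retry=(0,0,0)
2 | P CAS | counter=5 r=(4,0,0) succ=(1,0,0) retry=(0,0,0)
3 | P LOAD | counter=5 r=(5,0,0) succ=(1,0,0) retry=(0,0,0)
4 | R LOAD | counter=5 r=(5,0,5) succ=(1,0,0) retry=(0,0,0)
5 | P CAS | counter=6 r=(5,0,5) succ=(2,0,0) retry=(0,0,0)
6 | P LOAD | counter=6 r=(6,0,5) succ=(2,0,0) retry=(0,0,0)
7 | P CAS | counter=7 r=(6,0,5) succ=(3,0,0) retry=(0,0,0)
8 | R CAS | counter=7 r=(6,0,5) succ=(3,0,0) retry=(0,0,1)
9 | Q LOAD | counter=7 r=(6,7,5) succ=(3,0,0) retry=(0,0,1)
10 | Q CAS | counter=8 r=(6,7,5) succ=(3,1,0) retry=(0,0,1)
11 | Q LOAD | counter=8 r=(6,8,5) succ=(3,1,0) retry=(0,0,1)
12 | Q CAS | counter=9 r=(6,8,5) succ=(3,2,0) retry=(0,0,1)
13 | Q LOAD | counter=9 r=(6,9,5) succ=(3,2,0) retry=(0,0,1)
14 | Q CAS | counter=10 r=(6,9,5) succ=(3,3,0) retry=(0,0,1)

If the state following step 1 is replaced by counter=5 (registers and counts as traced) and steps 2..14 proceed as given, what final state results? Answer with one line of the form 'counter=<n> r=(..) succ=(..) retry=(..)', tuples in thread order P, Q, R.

counter=10 r=(6,9,5) succ=(2,3,0) retry=(1,0,1)

state after step 1 := counter=5 r=(4,0,0) succ=(0,0,0) retry=(0,0,0)
2 | P CAS | counter=5 r=(4,0,0) succ=(0,0,0) retry=(1,0,0)
3 | P LOAD | counter=5 r=(5,0,0) succ=(0,0,0) retry=(1,0,0)
4 | R LOAD | counter=5 r=(5,0,5) succ=(0,0,0) retry=(1,0,0)
5 | P CAS | counter=6 r=(5,0,5) succ=(1,0,0) retry=(1,0,0)
6 | P LOAD | counter=6 r=(6,0,5) succ=(1,0,0) retry=(1,0,0)
7 | P CAS | counter=7 r=(6,0,5) succ=(2,0,0) retry=(1,0,0)
8 | R CAS | counter=7 r=(6,0,5) succ=(2,0,0) retry=(1,0,1)
9 | Q LOAD | counter=7 r=(6,7,5) succ=(2,0,0) retry=(1,0,1)
10 | Q CAS | counter=8 r=(6,7,5) succ=(2,1,0) retry=(1,0,1)
11 | Q LOAD | counter=8 r=(6,8,5) succ=(2,1,0) retry=(1,0,1)
12 | Q CAS | counter=9 r=(6,8,5) succ=(2,2,0) retry=(1,0,1)
13 | Q LOAD | counter=9 r=(6,9,5) succ=(2,2,0) retry=(1,0,1)
14 | Q CAS | counter=10 r=(6,9,5) succ=(2,3,0) retry=(1,0,1)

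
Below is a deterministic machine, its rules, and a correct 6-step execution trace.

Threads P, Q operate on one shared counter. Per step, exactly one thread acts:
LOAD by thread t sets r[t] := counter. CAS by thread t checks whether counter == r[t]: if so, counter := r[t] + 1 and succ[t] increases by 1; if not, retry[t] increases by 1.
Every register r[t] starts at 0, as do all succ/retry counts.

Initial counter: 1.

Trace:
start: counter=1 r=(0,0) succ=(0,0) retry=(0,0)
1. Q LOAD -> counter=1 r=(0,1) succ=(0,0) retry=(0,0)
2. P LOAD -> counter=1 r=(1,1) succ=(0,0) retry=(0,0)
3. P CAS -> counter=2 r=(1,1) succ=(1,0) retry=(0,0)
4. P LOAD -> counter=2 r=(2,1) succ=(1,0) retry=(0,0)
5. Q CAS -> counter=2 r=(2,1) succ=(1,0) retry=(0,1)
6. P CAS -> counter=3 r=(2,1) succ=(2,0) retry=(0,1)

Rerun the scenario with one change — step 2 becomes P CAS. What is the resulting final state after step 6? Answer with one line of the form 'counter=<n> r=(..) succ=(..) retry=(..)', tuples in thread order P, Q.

(re-executing from step 2 with the substitution; state before step 2: counter=1 r=(0,1) succ=(0,0) retry=(0,0))
2. P CAS -> counter=1 r=(0,1) succ=(0,0) retry=(1,0)
3. P CAS -> counter=1 r=(0,1) succ=(0,0) retry=(2,0)
4. P LOAD -> counter=1 r=(1,1) succ=(0,0) retry=(2,0)
5. Q CAS -> counter=2 r=(1,1) succ=(0,1) retry=(2,0)
6. P CAS -> counter=2 r=(1,1) succ=(0,1) retry=(3,0)

counter=2 r=(1,1) succ=(0,1) retry=(3,0)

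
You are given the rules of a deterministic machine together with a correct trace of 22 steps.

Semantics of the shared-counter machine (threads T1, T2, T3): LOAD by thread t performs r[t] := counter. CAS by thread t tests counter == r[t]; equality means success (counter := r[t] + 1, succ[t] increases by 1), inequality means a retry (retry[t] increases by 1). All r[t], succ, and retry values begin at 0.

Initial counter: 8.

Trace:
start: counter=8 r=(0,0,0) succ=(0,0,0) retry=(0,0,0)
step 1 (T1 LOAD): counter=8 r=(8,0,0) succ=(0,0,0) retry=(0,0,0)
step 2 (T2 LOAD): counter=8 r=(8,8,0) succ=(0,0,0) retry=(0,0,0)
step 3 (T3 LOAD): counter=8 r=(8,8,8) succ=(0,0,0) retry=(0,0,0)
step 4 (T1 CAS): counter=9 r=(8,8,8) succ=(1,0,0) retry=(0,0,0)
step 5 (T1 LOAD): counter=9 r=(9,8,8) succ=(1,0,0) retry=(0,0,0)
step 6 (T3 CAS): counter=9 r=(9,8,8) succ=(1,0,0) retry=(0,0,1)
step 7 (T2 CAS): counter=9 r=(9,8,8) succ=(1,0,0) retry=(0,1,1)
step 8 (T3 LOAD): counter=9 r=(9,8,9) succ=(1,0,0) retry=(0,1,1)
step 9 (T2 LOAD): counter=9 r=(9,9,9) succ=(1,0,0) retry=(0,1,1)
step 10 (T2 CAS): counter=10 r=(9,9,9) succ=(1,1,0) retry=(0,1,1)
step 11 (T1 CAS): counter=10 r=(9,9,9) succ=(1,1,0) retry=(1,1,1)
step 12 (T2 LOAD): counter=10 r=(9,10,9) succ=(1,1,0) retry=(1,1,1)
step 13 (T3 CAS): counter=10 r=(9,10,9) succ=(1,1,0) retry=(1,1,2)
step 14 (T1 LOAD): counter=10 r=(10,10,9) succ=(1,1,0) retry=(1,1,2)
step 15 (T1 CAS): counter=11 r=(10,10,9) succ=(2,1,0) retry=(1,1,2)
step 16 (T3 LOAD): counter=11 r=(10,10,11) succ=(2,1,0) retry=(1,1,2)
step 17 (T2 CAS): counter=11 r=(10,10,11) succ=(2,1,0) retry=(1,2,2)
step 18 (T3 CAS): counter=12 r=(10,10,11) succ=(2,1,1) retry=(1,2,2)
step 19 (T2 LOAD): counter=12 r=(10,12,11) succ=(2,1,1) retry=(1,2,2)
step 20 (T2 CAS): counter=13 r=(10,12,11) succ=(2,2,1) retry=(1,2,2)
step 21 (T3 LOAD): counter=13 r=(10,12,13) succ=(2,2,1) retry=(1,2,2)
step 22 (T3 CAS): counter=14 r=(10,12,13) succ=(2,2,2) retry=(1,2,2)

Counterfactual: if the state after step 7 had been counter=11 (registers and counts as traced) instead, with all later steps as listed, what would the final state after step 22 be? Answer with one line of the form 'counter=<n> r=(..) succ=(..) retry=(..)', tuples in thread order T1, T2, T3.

counter=16 r=(12,14,15) succ=(2,2,2) retry=(1,2,2)

state after step 7 := counter=11 r=(9,8,8) succ=(1,0,0) retry=(0,1,1)
step 8 (T3 LOAD): counter=11 r=(9,8,11) succ=(1,0,0) retry=(0,1,1)
step 9 (T2 LOAD): counter=11 r=(9,11,11) succ=(1,0,0) retry=(0,1,1)
step 10 (T2 CAS): counter=12 r=(9,11,11) succ=(1,1,0) retry=(0,1,1)
step 11 (T1 CAS): counter=12 r=(9,11,11) succ=(1,1,0) retry=(1,1,1)
step 12 (T2 LOAD): counter=12 r=(9,12,11) succ=(1,1,0) retry=(1,1,1)
step 13 (T3 CAS): counter=12 r=(9,12,11) succ=(1,1,0) retry=(1,1,2)
step 14 (T1 LOAD): counter=12 r=(12,12,11) succ=(1,1,0) retry=(1,1,2)
step 15 (T1 CAS): counter=13 r=(12,12,11) succ=(2,1,0) retry=(1,1,2)
step 16 (T3 LOAD): counter=13 r=(12,12,13) succ=(2,1,0) retry=(1,1,2)
step 17 (T2 CAS): counter=13 r=(12,12,13) succ=(2,1,0) retry=(1,2,2)
step 18 (T3 CAS): counter=14 r=(12,12,13) succ=(2,1,1) retry=(1,2,2)
step 19 (T2 LOAD): counter=14 r=(12,14,13) succ=(2,1,1) retry=(1,2,2)
step 20 (T2 CAS): counter=15 r=(12,14,13) succ=(2,2,1) retry=(1,2,2)
step 21 (T3 LOAD): counter=15 r=(12,14,15) succ=(2,2,1) retry=(1,2,2)
step 22 (T3 CAS): counter=16 r=(12,14,15) succ=(2,2,2) retry=(1,2,2)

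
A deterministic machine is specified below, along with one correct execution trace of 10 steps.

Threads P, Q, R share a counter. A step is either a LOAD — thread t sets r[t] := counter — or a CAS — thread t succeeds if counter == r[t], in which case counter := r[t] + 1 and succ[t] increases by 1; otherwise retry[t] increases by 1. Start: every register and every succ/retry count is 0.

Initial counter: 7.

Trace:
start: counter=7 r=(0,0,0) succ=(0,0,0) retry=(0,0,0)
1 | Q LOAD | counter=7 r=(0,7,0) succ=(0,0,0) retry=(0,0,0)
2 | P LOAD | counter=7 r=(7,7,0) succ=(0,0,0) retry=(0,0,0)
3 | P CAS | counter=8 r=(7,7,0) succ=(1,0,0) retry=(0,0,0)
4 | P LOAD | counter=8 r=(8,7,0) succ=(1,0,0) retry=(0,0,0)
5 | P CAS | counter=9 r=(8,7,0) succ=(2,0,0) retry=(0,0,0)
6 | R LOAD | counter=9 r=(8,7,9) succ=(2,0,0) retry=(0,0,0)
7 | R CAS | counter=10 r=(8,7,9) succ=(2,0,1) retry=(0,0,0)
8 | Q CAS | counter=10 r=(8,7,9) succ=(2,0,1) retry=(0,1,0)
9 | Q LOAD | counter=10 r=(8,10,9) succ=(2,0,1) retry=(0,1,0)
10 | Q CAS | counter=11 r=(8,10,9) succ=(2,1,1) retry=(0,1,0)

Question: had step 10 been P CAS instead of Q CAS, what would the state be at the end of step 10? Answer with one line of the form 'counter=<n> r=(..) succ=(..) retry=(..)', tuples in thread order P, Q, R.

(re-executing from step 10 with the substitution; state before step 10: counter=10 r=(8,10,9) succ=(2,0,1) retry=(0,1,0))
10 | P CAS | counter=10 r=(8,10,9) succ=(2,0,1) retry=(1,1,0)

counter=10 r=(8,10,9) succ=(2,0,1) retry=(1,1,0)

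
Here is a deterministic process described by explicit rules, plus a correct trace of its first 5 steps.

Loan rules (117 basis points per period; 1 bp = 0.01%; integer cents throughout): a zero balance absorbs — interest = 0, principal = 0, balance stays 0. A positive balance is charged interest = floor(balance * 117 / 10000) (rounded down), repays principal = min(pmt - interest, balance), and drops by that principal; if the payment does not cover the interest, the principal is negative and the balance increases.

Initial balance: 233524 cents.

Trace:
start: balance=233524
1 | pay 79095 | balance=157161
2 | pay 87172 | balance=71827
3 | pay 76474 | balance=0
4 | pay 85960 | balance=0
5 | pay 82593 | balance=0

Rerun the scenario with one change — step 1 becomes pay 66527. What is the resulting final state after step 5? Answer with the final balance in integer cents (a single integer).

0

(re-executing from step 1 with the substitution; state before step 1: balance=233524)
1 | pay 66527 | balance=169729
2 | pay 87172 | balance=84542
3 | pay 76474 | balance=9057
4 | pay 85960 | balance=0
5 | pay 82593 | balance=0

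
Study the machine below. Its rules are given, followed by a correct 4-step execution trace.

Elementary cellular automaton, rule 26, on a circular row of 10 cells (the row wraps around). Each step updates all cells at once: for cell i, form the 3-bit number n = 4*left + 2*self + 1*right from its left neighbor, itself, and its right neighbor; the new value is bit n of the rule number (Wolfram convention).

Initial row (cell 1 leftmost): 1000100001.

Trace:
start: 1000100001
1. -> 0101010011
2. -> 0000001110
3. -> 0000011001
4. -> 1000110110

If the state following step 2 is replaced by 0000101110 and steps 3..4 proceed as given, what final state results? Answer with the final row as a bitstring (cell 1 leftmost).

state after step 2 := 0000101110
3. -> 0001001001
4. -> 1010110110

1010110110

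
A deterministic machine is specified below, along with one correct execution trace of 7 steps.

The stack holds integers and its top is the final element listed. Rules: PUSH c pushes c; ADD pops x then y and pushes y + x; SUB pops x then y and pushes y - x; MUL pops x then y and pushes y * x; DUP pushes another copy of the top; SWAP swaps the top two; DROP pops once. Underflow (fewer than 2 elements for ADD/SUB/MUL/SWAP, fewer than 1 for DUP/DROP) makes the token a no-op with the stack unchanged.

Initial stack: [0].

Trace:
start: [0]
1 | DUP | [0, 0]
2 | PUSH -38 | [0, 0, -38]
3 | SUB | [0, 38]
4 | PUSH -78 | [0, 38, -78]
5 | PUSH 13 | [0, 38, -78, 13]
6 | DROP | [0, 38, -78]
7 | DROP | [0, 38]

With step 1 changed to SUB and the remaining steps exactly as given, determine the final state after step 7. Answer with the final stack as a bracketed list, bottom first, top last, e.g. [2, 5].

(re-executing from step 1 with the substitution; state before step 1: [0])
1 | SUB | [0]
2 | PUSH -38 | [0, -38]
3 | SUB | [38]
4 | PUSH -78 | [38, -78]
5 | PUSH 13 | [38, -78, 13]
6 | DROP | [38, -78]
7 | DROP | [38]

[38]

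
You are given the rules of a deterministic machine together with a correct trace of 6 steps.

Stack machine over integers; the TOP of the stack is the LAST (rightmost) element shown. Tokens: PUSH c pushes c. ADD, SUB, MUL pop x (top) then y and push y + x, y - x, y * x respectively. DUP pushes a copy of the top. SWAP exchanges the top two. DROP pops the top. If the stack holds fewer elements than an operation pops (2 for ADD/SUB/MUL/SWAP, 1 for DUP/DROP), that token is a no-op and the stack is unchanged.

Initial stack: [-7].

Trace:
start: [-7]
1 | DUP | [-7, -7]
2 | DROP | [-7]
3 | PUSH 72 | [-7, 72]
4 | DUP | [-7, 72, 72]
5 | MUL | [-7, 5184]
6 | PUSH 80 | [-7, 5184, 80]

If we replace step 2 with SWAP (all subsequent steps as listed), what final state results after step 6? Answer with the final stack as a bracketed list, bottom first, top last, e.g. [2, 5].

(re-executing from step 2 with the substitution; state before step 2: [-7, -7])
2 | SWAP | [-7, -7]
3 | PUSH 72 | [-7, -7, 72]
4 | DUP | [-7, -7, 72, 72]
5 | MUL | [-7, -7, 5184]
6 | PUSH 80 | [-7, -7, 5184, 80]

[-7, -7, 5184, 80]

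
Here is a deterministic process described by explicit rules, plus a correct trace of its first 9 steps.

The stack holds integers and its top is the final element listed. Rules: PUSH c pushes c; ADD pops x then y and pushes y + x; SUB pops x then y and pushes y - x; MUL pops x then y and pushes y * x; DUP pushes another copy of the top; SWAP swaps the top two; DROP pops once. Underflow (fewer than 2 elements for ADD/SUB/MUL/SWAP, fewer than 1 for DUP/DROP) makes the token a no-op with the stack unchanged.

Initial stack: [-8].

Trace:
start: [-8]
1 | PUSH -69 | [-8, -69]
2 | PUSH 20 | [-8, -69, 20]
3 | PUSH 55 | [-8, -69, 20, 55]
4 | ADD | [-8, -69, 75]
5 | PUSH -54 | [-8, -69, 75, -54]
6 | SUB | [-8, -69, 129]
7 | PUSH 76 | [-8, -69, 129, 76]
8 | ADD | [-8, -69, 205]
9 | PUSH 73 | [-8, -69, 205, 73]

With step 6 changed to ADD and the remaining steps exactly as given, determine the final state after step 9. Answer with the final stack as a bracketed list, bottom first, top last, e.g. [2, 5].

(re-executing from step 6 with the substitution; state before step 6: [-8, -69, 75, -54])
6 | ADD | [-8, -69, 21]
7 | PUSH 76 | [-8, -69, 21, 76]
8 | ADD | [-8, -69, 97]
9 | PUSH 73 | [-8, -69, 97, 73]

[-8, -69, 97, 73]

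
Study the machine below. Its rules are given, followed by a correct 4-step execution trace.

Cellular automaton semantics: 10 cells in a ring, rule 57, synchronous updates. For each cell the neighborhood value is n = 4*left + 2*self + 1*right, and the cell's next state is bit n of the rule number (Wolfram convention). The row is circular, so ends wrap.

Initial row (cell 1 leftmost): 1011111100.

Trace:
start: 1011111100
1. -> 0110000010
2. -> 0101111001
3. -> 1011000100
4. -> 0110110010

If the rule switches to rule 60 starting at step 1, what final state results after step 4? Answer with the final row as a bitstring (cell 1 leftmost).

0111010011

(re-executing steps 1..4 under rule 60; state before step 1: 1011111100)
1. -> 1110000010
2. -> 1001000011
3. -> 0101100010
4. -> 0111010011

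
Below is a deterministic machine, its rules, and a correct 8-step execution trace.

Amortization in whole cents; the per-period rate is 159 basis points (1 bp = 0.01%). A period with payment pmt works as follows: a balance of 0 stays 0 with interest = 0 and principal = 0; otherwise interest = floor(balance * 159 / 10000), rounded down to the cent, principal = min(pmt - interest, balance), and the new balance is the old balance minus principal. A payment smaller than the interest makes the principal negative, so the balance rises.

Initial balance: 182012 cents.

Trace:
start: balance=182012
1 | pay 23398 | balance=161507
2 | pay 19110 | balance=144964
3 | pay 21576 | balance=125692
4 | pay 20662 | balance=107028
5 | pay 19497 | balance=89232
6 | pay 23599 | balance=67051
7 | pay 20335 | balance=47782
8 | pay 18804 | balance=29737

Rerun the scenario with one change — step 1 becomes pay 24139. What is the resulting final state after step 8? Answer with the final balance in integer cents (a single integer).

28911

(re-executing from step 1 with the substitution; state before step 1: balance=182012)
1 | pay 24139 | balance=160766
2 | pay 19110 | balance=144212
3 | pay 21576 | balance=124928
4 | pay 20662 | balance=106252
5 | pay 19497 | balance=88444
6 | pay 23599 | balance=66251
7 | pay 20335 | balance=46969
8 | pay 18804 | balance=28911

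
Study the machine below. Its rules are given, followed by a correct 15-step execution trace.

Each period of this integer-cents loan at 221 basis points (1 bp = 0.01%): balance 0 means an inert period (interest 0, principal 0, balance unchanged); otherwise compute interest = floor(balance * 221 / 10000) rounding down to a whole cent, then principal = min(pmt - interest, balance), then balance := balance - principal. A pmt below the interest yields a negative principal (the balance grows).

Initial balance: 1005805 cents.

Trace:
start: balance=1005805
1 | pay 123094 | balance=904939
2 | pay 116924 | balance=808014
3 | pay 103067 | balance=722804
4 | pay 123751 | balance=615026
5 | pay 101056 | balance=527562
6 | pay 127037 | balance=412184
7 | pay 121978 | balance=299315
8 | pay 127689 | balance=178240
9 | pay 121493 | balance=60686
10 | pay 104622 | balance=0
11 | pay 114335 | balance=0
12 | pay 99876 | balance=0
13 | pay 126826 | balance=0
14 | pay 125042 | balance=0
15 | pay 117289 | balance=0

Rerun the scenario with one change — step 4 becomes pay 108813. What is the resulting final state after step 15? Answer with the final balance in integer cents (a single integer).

(re-executing from step 4 with the substitution; state before step 4: balance=722804)
4 | pay 108813 | balance=629964
5 | pay 101056 | balance=542830
6 | pay 127037 | balance=427789
7 | pay 121978 | balance=315265
8 | pay 127689 | balance=194543
9 | pay 121493 | balance=77349
10 | pay 104622 | balance=0
11 | pay 114335 | balance=0
12 | pay 99876 | balance=0
13 | pay 126826 | balance=0
14 | pay 125042 | balance=0
15 | pay 117289 | balance=0

0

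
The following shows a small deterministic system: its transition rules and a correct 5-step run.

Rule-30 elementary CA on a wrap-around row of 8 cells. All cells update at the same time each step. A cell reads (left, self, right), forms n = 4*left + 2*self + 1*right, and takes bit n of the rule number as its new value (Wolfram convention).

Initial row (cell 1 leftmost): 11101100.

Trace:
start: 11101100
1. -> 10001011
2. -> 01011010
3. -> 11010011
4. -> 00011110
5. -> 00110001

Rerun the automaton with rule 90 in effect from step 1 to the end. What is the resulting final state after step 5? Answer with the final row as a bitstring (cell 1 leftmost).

(re-executing steps 1..5 under rule 90; state before step 1: 11101100)
1. -> 10101111
2. -> 10001000
3. -> 01010101
4. -> 00000000
5. -> 00000000

00000000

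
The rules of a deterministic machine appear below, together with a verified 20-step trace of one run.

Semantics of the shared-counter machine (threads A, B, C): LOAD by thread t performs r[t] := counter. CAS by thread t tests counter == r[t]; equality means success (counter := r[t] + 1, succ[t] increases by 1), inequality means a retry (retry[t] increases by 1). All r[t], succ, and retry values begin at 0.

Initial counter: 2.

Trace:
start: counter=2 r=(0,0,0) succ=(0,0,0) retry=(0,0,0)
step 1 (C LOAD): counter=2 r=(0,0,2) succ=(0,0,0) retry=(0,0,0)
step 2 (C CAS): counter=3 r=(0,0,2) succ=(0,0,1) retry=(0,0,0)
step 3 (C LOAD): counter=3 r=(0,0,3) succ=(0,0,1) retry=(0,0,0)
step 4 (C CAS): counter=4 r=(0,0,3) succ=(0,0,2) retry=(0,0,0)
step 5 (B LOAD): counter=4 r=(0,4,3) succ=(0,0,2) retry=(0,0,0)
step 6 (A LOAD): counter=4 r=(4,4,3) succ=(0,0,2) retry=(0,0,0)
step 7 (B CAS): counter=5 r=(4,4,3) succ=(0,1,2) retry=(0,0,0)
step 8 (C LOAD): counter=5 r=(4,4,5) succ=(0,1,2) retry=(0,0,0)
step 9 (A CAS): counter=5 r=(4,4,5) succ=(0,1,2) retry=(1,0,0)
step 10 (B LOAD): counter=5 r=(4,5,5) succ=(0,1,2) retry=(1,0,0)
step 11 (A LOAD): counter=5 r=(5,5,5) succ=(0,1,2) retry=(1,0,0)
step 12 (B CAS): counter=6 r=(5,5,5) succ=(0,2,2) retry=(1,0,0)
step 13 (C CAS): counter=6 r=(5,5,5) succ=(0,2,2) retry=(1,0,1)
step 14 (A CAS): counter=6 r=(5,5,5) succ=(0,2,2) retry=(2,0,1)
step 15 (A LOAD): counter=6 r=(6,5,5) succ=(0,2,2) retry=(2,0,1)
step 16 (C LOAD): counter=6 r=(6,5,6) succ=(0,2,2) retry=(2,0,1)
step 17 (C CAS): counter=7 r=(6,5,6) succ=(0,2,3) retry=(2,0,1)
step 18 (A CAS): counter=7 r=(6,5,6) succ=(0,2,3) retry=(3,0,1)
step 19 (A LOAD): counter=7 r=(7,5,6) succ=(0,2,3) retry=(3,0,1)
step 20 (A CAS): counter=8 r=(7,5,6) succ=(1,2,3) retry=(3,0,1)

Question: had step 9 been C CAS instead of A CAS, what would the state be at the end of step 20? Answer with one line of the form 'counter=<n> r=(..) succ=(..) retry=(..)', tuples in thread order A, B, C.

(re-executing from step 9 with the substitution; state before step 9: counter=5 r=(4,4,5) succ=(0,1,2) retry=(0,0,0))
step 9 (C CAS): counter=6 r=(4,4,5) succ=(0,1,3) retry=(0,0,0)
step 10 (B LOAD): counter=6 r=(4,6,5) succ=(0,1,3) retry=(0,0,0)
step 11 (A LOAD): counter=6 r=(6,6,5) succ=(0,1,3) retry=(0,0,0)
step 12 (B CAS): counter=7 r=(6,6,5) succ=(0,2,3) retry=(0,0,0)
step 13 (C CAS): counter=7 r=(6,6,5) succ=(0,2,3) retry=(0,0,1)
step 14 (A CAS): counter=7 r=(6,6,5) succ=(0,2,3) retry=(1,0,1)
step 15 (A LOAD): counter=7 r=(7,6,5) succ=(0,2,3) retry=(1,0,1)
step 16 (C LOAD): counter=7 r=(7,6,7) succ=(0,2,3) retry=(1,0,1)
step 17 (C CAS): counter=8 r=(7,6,7) succ=(0,2,4) retry=(1,0,1)
step 18 (A CAS): counter=8 r=(7,6,7) succ=(0,2,4) retry=(2,0,1)
step 19 (A LOAD): counter=8 r=(8,6,7) succ=(0,2,4) retry=(2,0,1)
step 20 (A CAS): counter=9 r=(8,6,7) succ=(1,2,4) retry=(2,0,1)

counter=9 r=(8,6,7) succ=(1,2,4) retry=(2,0,1)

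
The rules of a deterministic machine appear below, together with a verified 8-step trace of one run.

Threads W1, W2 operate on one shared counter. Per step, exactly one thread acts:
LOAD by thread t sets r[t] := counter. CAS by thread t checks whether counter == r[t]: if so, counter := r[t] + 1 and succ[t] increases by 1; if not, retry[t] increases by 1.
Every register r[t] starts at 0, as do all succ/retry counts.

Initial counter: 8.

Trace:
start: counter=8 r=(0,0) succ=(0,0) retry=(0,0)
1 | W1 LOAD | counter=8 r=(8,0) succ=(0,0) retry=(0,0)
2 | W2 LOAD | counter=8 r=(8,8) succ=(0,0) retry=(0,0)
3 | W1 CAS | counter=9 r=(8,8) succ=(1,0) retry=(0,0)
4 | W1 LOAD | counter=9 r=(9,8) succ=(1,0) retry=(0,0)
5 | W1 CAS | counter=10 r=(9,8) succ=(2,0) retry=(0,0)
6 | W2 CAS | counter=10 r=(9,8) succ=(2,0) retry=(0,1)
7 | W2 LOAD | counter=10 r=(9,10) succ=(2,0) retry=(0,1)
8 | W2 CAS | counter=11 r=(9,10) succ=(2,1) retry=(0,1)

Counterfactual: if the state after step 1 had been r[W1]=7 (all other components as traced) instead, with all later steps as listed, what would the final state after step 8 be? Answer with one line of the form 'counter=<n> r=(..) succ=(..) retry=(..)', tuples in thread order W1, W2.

counter=10 r=(8,9) succ=(1,1) retry=(1,1)

state after step 1 := counter=8 r=(7,0) succ=(0,0) retry=(0,0)
2 | W2 LOAD | counter=8 r=(7,8) succ=(0,0) retry=(0,0)
3 | W1 CAS | counter=8 r=(7,8) succ=(0,0) retry=(1,0)
4 | W1 LOAD | counter=8 r=(8,8) succ=(0,0) retry=(1,0)
5 | W1 CAS | counter=9 r=(8,8) succ=(1,0) retry=(1,0)
6 | W2 CAS | counter=9 r=(8,8) succ=(1,0) retry=(1,1)
7 | W2 LOAD | counter=9 r=(8,9) succ=(1,0) retry=(1,1)
8 | W2 CAS | counter=10 r=(8,9) succ=(1,1) retry=(1,1)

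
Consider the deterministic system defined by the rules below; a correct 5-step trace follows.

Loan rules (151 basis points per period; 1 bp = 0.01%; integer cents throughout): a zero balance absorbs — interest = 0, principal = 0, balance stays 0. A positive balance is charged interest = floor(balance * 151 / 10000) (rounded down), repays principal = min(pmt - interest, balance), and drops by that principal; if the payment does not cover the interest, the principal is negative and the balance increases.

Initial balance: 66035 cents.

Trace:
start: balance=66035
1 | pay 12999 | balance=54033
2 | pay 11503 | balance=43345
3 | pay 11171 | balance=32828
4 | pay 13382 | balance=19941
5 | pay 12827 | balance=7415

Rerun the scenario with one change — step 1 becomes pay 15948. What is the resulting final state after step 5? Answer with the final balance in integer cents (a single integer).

4284

(re-executing from step 1 with the substitution; state before step 1: balance=66035)
1 | pay 15948 | balance=51084
2 | pay 11503 | balance=40352
3 | pay 11171 | balance=29790
4 | pay 13382 | balance=16857
5 | pay 12827 | balance=4284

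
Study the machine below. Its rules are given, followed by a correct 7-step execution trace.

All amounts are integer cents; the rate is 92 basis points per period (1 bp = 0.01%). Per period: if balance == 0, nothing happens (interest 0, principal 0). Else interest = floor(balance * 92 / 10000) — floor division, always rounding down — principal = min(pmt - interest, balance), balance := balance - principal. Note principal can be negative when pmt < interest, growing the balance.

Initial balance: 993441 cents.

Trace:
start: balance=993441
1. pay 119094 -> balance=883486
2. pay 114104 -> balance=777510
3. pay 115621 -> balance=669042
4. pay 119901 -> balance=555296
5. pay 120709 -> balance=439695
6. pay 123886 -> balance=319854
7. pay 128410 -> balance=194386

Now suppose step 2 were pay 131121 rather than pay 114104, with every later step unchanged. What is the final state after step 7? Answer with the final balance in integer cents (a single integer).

176572

(re-executing from step 2 with the substitution; state before step 2: balance=883486)
2. pay 131121 -> balance=760493
3. pay 115621 -> balance=651868
4. pay 119901 -> balance=537964
5. pay 120709 -> balance=422204
6. pay 123886 -> balance=302202
7. pay 128410 -> balance=176572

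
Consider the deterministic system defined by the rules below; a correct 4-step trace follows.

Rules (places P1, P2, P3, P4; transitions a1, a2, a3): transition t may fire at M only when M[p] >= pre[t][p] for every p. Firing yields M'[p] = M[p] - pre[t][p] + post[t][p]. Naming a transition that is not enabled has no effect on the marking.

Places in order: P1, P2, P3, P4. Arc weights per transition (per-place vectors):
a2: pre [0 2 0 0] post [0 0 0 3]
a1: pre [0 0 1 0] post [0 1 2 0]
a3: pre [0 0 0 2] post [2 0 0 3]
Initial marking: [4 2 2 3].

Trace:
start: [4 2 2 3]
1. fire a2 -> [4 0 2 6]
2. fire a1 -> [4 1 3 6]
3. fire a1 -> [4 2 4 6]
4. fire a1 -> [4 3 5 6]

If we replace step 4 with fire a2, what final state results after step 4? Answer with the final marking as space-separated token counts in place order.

(re-executing from step 4 with the substitution; state before step 4: [4 2 4 6])
4. fire a2 -> [4 0 4 9]

4 0 4 9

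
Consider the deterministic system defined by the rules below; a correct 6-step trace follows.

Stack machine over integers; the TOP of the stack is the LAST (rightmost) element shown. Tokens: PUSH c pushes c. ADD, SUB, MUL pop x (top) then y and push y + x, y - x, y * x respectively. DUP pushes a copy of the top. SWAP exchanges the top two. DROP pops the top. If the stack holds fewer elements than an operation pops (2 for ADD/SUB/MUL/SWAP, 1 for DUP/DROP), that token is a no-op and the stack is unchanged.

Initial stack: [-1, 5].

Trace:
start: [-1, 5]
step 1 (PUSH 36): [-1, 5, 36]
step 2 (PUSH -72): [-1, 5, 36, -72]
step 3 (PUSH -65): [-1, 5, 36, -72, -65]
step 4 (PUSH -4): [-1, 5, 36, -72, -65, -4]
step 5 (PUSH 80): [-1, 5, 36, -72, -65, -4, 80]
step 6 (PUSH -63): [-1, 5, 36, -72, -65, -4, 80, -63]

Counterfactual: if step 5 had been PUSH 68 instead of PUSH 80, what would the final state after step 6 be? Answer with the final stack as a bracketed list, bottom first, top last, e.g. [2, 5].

(re-executing from step 5 with the substitution; state before step 5: [-1, 5, 36, -72, -65, -4])
step 5 (PUSH 68): [-1, 5, 36, -72, -65, -4, 68]
step 6 (PUSH -63): [-1, 5, 36, -72, -65, -4, 68, -63]

[-1, 5, 36, -72, -65, -4, 68, -63]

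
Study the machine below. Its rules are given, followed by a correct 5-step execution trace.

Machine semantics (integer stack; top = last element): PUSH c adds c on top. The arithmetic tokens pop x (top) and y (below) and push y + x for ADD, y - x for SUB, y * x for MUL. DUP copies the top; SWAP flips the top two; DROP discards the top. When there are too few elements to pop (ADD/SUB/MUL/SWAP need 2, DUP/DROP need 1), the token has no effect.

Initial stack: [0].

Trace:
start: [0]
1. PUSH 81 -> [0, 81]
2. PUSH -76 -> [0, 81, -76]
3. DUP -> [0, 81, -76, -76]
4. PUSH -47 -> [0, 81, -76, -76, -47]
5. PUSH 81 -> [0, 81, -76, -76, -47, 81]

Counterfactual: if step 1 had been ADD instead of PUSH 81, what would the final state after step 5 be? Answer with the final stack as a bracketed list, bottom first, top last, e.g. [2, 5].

(re-executing from step 1 with the substitution; state before step 1: [0])
1. ADD -> [0]
2. PUSH -76 -> [0, -76]
3. DUP -> [0, -76, -76]
4. PUSH -47 -> [0, -76, -76, -47]
5. PUSH 81 -> [0, -76, -76, -47, 81]

[0, -76, -76, -47, 81]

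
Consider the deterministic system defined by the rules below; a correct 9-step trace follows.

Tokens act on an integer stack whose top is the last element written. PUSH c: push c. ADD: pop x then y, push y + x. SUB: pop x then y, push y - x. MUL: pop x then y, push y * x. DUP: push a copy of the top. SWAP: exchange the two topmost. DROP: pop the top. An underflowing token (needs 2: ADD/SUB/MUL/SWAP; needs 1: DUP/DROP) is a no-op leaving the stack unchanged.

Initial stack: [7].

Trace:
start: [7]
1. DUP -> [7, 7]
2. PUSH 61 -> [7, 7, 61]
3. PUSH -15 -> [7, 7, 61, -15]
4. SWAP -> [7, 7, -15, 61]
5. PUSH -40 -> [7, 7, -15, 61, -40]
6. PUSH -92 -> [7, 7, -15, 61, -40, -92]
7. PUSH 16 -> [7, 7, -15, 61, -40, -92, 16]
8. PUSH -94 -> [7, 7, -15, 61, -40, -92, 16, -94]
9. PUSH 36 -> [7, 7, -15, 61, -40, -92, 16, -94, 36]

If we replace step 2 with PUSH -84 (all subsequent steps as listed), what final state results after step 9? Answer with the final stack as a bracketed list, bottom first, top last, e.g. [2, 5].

[7, 7, -15, -84, -40, -92, 16, -94, 36]

(re-executing from step 2 with the substitution; state before step 2: [7, 7])
2. PUSH -84 -> [7, 7, -84]
3. PUSH -15 -> [7, 7, -84, -15]
4. SWAP -> [7, 7, -15, -84]
5. PUSH -40 -> [7, 7, -15, -84, -40]
6. PUSH -92 -> [7, 7, -15, -84, -40, -92]
7. PUSH 16 -> [7, 7, -15, -84, -40, -92, 16]
8. PUSH -94 -> [7, 7, -15, -84, -40, -92, 16, -94]
9. PUSH 36 -> [7, 7, -15, -84, -40, -92, 16, -94, 36]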